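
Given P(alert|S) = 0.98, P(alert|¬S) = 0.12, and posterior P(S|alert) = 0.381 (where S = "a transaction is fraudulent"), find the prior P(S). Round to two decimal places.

P(S) = 0.07

In odds form, posterior odds = prior odds × likelihood ratio, so prior odds = posterior odds ÷ LR.
Posterior odds = 0.381/(1−0.381) = 0.6155. LR = 0.98/0.12 = 8.1667.
Prior odds = 0.6155/8.1667 = 0.0754, so P(S) = 0.0754/(1+0.0754) ≈ 0.07.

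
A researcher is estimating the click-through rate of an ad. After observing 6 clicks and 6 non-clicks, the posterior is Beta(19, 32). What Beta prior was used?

Beta is conjugate to the binomial likelihood: posterior = Beta(a+s, b+f).
Subtract the data counts: 19−6=13, 32−6=26.

Beta(13, 26)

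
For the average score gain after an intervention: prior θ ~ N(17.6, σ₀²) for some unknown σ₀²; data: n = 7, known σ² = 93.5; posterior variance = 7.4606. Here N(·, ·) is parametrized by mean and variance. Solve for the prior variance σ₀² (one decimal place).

For the Normal–Normal model with known σ², precisions add: τ_n = τ₀ + n/σ².
So 1/σ₀² = 1/7.4606 − 7/93.5 = 0.134037 − 0.074866 = 0.059171.
Hence σ₀² = 1/0.059171 ≈ 16.9.

σ₀² = 16.9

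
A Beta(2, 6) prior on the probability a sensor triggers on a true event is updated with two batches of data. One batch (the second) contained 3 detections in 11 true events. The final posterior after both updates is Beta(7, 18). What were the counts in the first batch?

2 detections and 4 misses

Because Beta–binomial updating is additive in the counts, the combined data contributed (α_post−α_prior, β_post−β_prior) successes and failures.
Total across both batches: 7−2=5 detections, 18−6=12 misses.
Subtract the second batch: 5−3=2 detections and 12−8=4 misses.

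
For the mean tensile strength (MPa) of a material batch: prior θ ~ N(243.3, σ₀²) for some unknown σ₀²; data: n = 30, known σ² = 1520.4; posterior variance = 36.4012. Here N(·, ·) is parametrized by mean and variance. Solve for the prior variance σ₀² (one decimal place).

σ₀² = 129.2

For the Normal–Normal model with known σ², precisions add: τ_n = τ₀ + n/σ².
So 1/σ₀² = 1/36.4012 − 30/1520.4 = 0.027472 − 0.019732 = 0.007740.
Hence σ₀² = 1/0.007740 ≈ 129.2.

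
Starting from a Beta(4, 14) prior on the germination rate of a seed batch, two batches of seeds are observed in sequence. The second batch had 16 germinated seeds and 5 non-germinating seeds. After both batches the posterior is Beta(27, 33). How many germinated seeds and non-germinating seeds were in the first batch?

Sequential conjugate updates are equivalent to a single update on the pooled data, so total successes = posterior α − prior α and total failures = posterior β − prior β.
Total across both batches: 27−4=23 germinated seeds, 33−14=19 non-germinating seeds.
Subtract the second batch: 23−16=7 germinated seeds and 19−5=14 non-germinating seeds.

7 germinated seeds and 14 non-germinating seeds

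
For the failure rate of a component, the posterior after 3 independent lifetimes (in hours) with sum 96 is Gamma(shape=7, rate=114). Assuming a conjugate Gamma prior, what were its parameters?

Gamma(shape=4, rate=18)

For an exponential likelihood with a Gamma(α, β) prior on the rate, n observations with total T give posterior Gamma(α+n, β+T).
So α = 7 − 3 = 4 and β = 114 − 96 = 18.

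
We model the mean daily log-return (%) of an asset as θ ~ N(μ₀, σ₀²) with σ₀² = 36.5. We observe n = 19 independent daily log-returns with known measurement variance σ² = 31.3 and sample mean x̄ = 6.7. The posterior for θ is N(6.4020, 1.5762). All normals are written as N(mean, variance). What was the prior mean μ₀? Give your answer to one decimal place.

μ₀ = -0.2

The posterior mean is a precision-weighted average: μ_n = (τ₀μ₀ + τ_data·x̄)/(τ₀+τ_data), with τ₀=1/σ₀² and τ_data=n/σ².
Here τ₀ = 1/36.5 = 0.027397 and τ_data = 19/31.3 = 0.607029, so τ_n = 0.634426.
Rearranging for μ₀: μ₀ = (μ_n·τ_n − τ_data·x̄)/τ₀ = (6.4020·0.634426 − 0.607029·6.7) / 0.027397 = -0.005499/0.027397 ≈ -0.2.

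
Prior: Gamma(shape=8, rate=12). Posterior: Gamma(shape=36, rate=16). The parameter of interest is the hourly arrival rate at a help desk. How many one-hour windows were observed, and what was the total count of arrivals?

Gamma–Poisson conjugacy: posterior shape = α + Σxᵢ, posterior rate = β + n.
Matching: Σxᵢ = 36 − 8 = 28 and n = 16 − 12 = 4.

n = 4 one-hour windows with total 28 arrivals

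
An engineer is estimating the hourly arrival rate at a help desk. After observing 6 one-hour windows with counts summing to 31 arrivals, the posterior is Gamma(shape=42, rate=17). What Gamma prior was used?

A Gamma(α, β) prior (rate parametrization) on a Poisson rate with n observations summing to S gives posterior Gamma(α+S, β+n).
So α = 42 − 31 = 11 and β = 17 − 6 = 11.

Gamma(shape=11, rate=11)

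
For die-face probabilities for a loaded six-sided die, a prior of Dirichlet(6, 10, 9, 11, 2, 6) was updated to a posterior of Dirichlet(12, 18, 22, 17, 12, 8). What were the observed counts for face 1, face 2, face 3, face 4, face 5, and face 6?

For a Dirichlet(α) prior with multinomial counts c, the posterior is Dirichlet(α + c) componentwise.
Counts are posterior − prior componentwise: 12−6=6, 18−10=8, 22−9=13, 17−11=6, 12−2=10, 8−6=2.

counts (6, 8, 13, 6, 10, 2)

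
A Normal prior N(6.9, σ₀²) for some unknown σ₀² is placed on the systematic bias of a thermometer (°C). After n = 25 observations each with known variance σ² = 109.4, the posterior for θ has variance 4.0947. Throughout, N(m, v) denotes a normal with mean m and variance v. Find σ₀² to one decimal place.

For the Normal–Normal model with known σ², precisions add: τ_n = τ₀ + n/σ².
So 1/σ₀² = 1/4.0947 − 25/109.4 = 0.244218 − 0.228519 = 0.015699.
Hence σ₀² = 1/0.015699 ≈ 63.7.

σ₀² = 63.7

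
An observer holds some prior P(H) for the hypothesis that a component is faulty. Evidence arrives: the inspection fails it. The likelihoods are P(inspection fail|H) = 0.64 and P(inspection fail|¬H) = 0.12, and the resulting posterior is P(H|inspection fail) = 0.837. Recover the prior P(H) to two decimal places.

Bayes' rule in odds form gives O(H|E) = O(H)·[P(E|H)/P(E|¬H)], hence O(H) = O(H|E)/LR.
Posterior odds = 0.837/(1−0.837) = 5.1350. LR = 0.64/0.12 = 5.3333.
Prior odds = 5.1350/5.3333 = 0.9628, so P(H) = 0.9628/(1+0.9628) ≈ 0.49.

P(H) = 0.49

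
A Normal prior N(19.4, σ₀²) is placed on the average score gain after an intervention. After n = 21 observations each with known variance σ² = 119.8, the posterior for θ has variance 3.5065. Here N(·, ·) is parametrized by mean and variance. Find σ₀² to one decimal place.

σ₀² = 9.1

For the Normal–Normal model with known σ², precisions add: τ_n = τ₀ + n/σ².
So 1/σ₀² = 1/3.5065 − 21/119.8 = 0.285185 − 0.175292 = 0.109893.
Hence σ₀² = 1/0.109893 ≈ 9.1.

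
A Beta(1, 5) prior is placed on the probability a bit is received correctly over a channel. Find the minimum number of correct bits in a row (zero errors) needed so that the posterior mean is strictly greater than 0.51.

After k correct bits and 0 errors the posterior is Beta(1+k, 5), with mean (1+k)/(1+5+k).
Set (1+k)/(6+k) > 0.51 and solve: k > (0.51·6 − 1)/(1 − 0.51) = 4.204.
The smallest integer exceeding 4.204 is 5, and checking k=5: (6)/(11) = 0.5455 > 0.51.

k = 5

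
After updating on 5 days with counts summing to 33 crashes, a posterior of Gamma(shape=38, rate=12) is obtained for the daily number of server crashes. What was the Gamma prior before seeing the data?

Gamma(shape=5, rate=7)

A Gamma(α, β) prior (rate parametrization) on a Poisson rate with n observations summing to S gives posterior Gamma(α+S, β+n).
So α = 38 − 33 = 5 and β = 12 − 5 = 7.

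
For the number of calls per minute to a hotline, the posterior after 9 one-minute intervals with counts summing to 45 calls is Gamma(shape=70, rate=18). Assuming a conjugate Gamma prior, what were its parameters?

Gamma(shape=25, rate=9)

A Gamma(α, β) prior (rate parametrization) on a Poisson rate with n observations summing to S gives posterior Gamma(α+S, β+n).
So α = 70 − 45 = 25 and β = 18 − 9 = 9.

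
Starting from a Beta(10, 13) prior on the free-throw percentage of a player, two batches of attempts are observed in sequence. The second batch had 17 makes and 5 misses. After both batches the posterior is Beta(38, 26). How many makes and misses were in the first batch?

Because Beta–binomial updating is additive in the counts, the combined data contributed (α_post−α_prior, β_post−β_prior) successes and failures.
Total across both batches: 38−10=28 makes, 26−13=13 misses.
Subtract the second batch: 28−17=11 makes and 13−5=8 misses.

11 makes and 8 misses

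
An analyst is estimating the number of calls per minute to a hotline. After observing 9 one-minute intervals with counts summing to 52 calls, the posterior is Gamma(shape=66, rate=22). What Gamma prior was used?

Gamma(shape=14, rate=13)

Gamma–Poisson conjugacy: posterior shape = α + Σxᵢ, posterior rate = β + n.
So α = 66 − 52 = 14 and β = 22 − 9 = 13.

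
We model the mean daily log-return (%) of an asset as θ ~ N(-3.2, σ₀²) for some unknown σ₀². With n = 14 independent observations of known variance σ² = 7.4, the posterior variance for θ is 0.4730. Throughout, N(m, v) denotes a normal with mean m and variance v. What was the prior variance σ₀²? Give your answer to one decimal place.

σ₀² = 4.5

For the Normal–Normal model with known σ², precisions add: τ_n = τ₀ + n/σ².
So 1/σ₀² = 1/0.4730 − 14/7.4 = 2.114165 − 1.891892 = 0.222273.
Hence σ₀² = 1/0.222273 ≈ 4.5.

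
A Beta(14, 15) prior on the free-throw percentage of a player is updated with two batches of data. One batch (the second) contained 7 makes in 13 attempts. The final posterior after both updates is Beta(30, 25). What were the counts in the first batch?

Sequential conjugate updates are equivalent to a single update on the pooled data, so total successes = posterior α − prior α and total failures = posterior β − prior β.
Total across both batches: 30−14=16 makes, 25−15=10 misses.
Subtract the second batch: 16−7=9 makes and 10−6=4 misses.

9 makes and 4 misses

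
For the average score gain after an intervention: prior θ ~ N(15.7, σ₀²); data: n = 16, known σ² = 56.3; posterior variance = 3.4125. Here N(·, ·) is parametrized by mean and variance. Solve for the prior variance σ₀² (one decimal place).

σ₀² = 113.0

Posterior precision equals prior precision plus data precision: 1/σ_n² = 1/σ₀² + n/σ².
So 1/σ₀² = 1/3.4125 − 16/56.3 = 0.293040 − 0.284192 = 0.008848.
Hence σ₀² = 1/0.008848 ≈ 113.0.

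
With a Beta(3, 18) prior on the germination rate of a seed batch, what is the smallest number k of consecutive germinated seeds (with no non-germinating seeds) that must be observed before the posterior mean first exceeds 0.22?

After k germinated seeds and 0 non-germinating seeds the posterior is Beta(3+k, 18), with mean (3+k)/(3+18+k).
Set (3+k)/(21+k) > 0.22 and solve: k > (0.22·21 − 3)/(1 − 0.22) = 2.077.
The smallest integer exceeding 2.077 is 3.

k = 3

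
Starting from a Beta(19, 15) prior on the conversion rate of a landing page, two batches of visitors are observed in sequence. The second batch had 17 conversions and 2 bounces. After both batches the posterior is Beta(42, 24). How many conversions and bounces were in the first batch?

6 conversions and 7 bounces

Sequential conjugate updates are equivalent to a single update on the pooled data, so total successes = posterior α − prior α and total failures = posterior β − prior β.
Total across both batches: 42−19=23 conversions, 24−15=9 bounces.
Subtract the second batch: 23−17=6 conversions and 9−2=7 bounces.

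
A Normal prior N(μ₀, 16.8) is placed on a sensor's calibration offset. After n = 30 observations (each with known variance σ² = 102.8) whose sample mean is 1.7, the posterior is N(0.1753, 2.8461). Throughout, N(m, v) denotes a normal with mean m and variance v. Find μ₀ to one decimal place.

With known observation variance, the Normal–Normal posterior has precision τ_n = τ₀ + n/σ² and mean μ_n = (τ₀μ₀ + (n/σ²)x̄)/τ_n.
Here τ₀ = 1/16.8 = 0.059524 and τ_data = 30/102.8 = 0.291829, so τ_n = 0.351353.
Rearranging for μ₀: μ₀ = (μ_n·τ_n − τ_data·x̄)/τ₀ = (0.1753·0.351353 − 0.291829·1.7) / 0.059524 = -0.434517/0.059524 ≈ -7.3.

μ₀ = -7.3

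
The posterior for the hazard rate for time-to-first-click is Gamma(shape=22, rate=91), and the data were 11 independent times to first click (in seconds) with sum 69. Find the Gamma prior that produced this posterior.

For an exponential likelihood with a Gamma(α, β) prior on the rate, n observations with total T give posterior Gamma(α+n, β+T).
So α = 22 − 11 = 11 and β = 91 − 69 = 22.

Gamma(shape=11, rate=22)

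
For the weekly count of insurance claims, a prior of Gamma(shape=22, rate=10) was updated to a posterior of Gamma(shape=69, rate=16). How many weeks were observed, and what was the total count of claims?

A Gamma(α, β) prior (rate parametrization) on a Poisson rate with n observations summing to S gives posterior Gamma(α+S, β+n).
Matching: Σxᵢ = 69 − 22 = 47 and n = 16 − 10 = 6.

n = 6 weeks with total 47 claims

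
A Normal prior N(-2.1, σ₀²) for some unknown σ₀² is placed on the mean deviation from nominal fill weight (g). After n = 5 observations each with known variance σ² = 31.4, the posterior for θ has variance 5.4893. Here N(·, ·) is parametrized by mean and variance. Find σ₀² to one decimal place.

For the Normal–Normal model with known σ², precisions add: τ_n = τ₀ + n/σ².
So 1/σ₀² = 1/5.4893 − 5/31.4 = 0.182173 − 0.159236 = 0.022937.
Hence σ₀² = 1/0.022937 ≈ 43.6.

σ₀² = 43.6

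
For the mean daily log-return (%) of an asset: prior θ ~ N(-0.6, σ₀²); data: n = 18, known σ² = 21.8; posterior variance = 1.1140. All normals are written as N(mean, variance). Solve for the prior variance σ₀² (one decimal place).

Posterior precision equals prior precision plus data precision: 1/σ_n² = 1/σ₀² + n/σ².
So 1/σ₀² = 1/1.1140 − 18/21.8 = 0.897666 − 0.825688 = 0.071978.
Hence σ₀² = 1/0.071978 ≈ 13.9.

σ₀² = 13.9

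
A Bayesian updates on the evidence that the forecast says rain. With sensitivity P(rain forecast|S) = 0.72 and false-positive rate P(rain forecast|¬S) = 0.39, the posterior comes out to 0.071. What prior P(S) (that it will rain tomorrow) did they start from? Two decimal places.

In odds form, posterior odds = prior odds × likelihood ratio, so prior odds = posterior odds ÷ LR.
Posterior odds = 0.071/(1−0.071) = 0.0764. LR = 0.72/0.39 = 1.8462.
Prior odds = 0.0764/1.8462 = 0.0414, so P(S) = 0.0414/(1+0.0414) ≈ 0.04.

P(S) = 0.04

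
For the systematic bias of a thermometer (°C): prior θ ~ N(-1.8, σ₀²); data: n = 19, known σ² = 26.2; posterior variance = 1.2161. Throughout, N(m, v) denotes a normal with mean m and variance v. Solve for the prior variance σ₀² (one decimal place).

σ₀² = 10.3

For the Normal–Normal model with known σ², precisions add: τ_n = τ₀ + n/σ².
So 1/σ₀² = 1/1.2161 − 19/26.2 = 0.822301 − 0.725191 = 0.097110.
Hence σ₀² = 1/0.097110 ≈ 10.3.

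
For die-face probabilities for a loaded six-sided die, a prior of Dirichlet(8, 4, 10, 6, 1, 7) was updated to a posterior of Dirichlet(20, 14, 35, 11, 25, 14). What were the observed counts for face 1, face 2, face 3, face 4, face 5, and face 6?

counts (12, 10, 25, 5, 24, 7)

For a Dirichlet(α) prior with multinomial counts c, the posterior is Dirichlet(α + c) componentwise.
Counts are posterior − prior componentwise: 20−8=12, 14−4=10, 35−10=25, 11−6=5, 25−1=24, 14−7=7.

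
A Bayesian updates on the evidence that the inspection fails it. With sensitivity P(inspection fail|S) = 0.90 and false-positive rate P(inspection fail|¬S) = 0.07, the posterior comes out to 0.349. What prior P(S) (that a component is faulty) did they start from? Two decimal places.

P(S) = 0.04

In odds form, posterior odds = prior odds × likelihood ratio, so prior odds = posterior odds ÷ LR.
Posterior odds = 0.349/(1−0.349) = 0.5361. LR = 0.90/0.07 = 12.8571.
Prior odds = 0.5361/12.8571 = 0.0417, so P(S) = 0.0417/(1+0.0417) ≈ 0.04.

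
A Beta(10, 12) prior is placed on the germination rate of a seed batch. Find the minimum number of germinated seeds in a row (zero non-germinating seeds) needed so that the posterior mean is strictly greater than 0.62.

k = 10

After k germinated seeds and 0 non-germinating seeds the posterior is Beta(10+k, 12), with mean (10+k)/(10+12+k).
Set (10+k)/(22+k) > 0.62 and solve: k > (0.62·22 − 10)/(1 − 0.62) = 9.579.
The smallest integer exceeding 9.579 is 10, and checking k=10: (20)/(32) = 0.6250 > 0.62.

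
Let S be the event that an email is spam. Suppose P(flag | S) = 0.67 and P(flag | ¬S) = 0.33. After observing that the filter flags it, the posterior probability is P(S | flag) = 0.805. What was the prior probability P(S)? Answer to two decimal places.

Bayes' rule in odds form gives O(S|E) = O(S)·[P(E|S)/P(E|¬S)], hence O(S) = O(S|E)/LR.
Posterior odds = 0.805/(1−0.805) = 4.1282. LR = 0.67/0.33 = 2.0303.
Prior odds = 4.1282/2.0303 = 2.0333, so P(S) = 2.0333/(1+2.0333) ≈ 0.67.

P(S) = 0.67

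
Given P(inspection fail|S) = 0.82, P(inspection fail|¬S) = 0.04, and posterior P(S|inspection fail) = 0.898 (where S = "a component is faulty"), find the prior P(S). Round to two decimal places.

P(S) = 0.30

In odds form, posterior odds = prior odds × likelihood ratio, so prior odds = posterior odds ÷ LR.
Posterior odds = 0.898/(1−0.898) = 8.8039. LR = 0.82/0.04 = 20.5000.
Prior odds = 8.8039/20.5000 = 0.4295, so P(S) = 0.4295/(1+0.4295) ≈ 0.30.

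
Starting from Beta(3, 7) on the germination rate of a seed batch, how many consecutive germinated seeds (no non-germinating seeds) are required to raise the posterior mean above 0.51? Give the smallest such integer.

After k germinated seeds and 0 non-germinating seeds the posterior is Beta(3+k, 7), with mean (3+k)/(3+7+k).
Set (3+k)/(10+k) > 0.51 and solve: k > (0.51·10 − 3)/(1 − 0.51) = 4.286.
The smallest integer exceeding 4.286 is 5, and checking k=5: (8)/(15) = 0.5333 > 0.51.

k = 5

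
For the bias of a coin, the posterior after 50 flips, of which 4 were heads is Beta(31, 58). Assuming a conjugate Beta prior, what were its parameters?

Beta(27, 12)

Under Beta–binomial conjugacy the posterior parameters are (a+s, b+f).
So a = 31 − 4 = 27 and b = 58 − 46 = 12.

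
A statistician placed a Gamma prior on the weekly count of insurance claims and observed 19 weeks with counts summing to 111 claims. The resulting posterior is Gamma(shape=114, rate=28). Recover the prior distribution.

Gamma(shape=3, rate=9)

A Gamma(α, β) prior (rate parametrization) on a Poisson rate with n observations summing to S gives posterior Gamma(α+S, β+n).
So α = 114 − 111 = 3 and β = 28 − 19 = 9.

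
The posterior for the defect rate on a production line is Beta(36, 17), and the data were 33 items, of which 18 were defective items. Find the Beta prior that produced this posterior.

Beta(18, 2)

A Beta(a, b) prior with s successes and f failures in binomial data gives a Beta(a+s, b+f) posterior.
So a = 36 − 18 = 18 and b = 17 − 15 = 2.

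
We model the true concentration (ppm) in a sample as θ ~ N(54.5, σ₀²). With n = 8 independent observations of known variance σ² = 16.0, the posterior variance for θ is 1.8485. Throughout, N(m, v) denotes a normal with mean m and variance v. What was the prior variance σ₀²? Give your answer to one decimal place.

Posterior precision equals prior precision plus data precision: 1/σ_n² = 1/σ₀² + n/σ².
So 1/σ₀² = 1/1.8485 − 8/16.0 = 0.540979 − 0.500000 = 0.040979.
Hence σ₀² = 1/0.040979 ≈ 24.4.

σ₀² = 24.4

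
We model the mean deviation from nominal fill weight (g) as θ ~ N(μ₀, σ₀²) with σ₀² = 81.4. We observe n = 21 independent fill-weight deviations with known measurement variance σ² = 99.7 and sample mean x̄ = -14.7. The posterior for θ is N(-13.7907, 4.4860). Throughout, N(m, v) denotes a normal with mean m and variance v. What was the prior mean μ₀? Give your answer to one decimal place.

With known observation variance, the Normal–Normal posterior has precision τ_n = τ₀ + n/σ² and mean μ_n = (τ₀μ₀ + (n/σ²)x̄)/τ_n.
Here τ₀ = 1/81.4 = 0.012285 and τ_data = 21/99.7 = 0.210632, so τ_n = 0.222917.
Rearranging for μ₀: μ₀ = (μ_n·τ_n − τ_data·x̄)/τ₀ = (-13.7907·0.222917 − 0.210632·-14.7) / 0.012285 = 0.022109/0.012285 ≈ 1.8.

μ₀ = 1.8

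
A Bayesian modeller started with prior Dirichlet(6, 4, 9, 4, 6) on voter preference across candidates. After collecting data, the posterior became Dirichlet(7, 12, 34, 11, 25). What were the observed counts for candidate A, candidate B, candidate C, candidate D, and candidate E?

For a Dirichlet(α) prior with multinomial counts c, the posterior is Dirichlet(α + c) componentwise.
Counts are posterior − prior componentwise: 7−6=1, 12−4=8, 34−9=25, 11−4=7, 25−6=19.

counts (1, 8, 25, 7, 19)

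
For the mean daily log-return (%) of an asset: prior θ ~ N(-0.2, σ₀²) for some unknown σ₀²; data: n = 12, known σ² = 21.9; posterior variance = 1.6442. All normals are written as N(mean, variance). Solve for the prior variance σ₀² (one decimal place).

σ₀² = 16.6

Posterior precision equals prior precision plus data precision: 1/σ_n² = 1/σ₀² + n/σ².
So 1/σ₀² = 1/1.6442 − 12/21.9 = 0.608199 − 0.547945 = 0.060254.
Hence σ₀² = 1/0.060254 ≈ 16.6.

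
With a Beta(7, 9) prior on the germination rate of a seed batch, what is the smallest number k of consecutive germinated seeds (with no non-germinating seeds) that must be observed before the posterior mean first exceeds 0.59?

After k germinated seeds and 0 non-germinating seeds the posterior is Beta(7+k, 9), with mean (7+k)/(7+9+k).
Set (7+k)/(16+k) > 0.59 and solve: k > (0.59·16 − 7)/(1 − 0.59) = 5.951.
The smallest integer exceeding 5.951 is 6, and checking k=6: (13)/(22) = 0.5909 > 0.59.

k = 6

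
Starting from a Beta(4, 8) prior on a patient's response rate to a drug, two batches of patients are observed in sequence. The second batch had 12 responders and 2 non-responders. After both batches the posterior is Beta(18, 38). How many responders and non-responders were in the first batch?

Because Beta–binomial updating is additive in the counts, the combined data contributed (α_post−α_prior, β_post−β_prior) successes and failures.
Total across both batches: 18−4=14 responders, 38−8=30 non-responders.
Subtract the second batch: 14−12=2 responders and 30−2=28 non-responders.

2 responders and 28 non-responders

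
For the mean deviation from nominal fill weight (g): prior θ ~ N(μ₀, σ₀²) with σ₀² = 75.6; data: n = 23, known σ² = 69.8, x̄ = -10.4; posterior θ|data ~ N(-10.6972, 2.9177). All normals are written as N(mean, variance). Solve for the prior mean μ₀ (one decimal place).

μ₀ = -18.1

With known observation variance, the Normal–Normal posterior has precision τ_n = τ₀ + n/σ² and mean μ_n = (τ₀μ₀ + (n/σ²)x̄)/τ_n.
Here τ₀ = 1/75.6 = 0.013228 and τ_data = 23/69.8 = 0.329513, so τ_n = 0.342741.
Rearranging for μ₀: μ₀ = (μ_n·τ_n − τ_data·x̄)/τ₀ = (-10.6972·0.342741 − 0.329513·-10.4) / 0.013228 = -0.239434/0.013228 ≈ -18.1.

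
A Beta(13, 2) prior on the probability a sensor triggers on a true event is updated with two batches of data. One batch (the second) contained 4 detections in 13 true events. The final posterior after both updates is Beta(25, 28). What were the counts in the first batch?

Because Beta–binomial updating is additive in the counts, the combined data contributed (α_post−α_prior, β_post−β_prior) successes and failures.
Total across both batches: 25−13=12 detections, 28−2=26 misses.
Subtract the second batch: 12−4=8 detections and 26−9=17 misses.

8 detections and 17 misses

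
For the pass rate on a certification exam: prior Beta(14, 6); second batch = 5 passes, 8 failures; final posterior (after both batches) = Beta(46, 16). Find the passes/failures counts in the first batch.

Sequential conjugate updates are equivalent to a single update on the pooled data, so total successes = posterior α − prior α and total failures = posterior β − prior β.
Total across both batches: 46−14=32 passes, 16−6=10 failures.
Subtract the second batch: 32−5=27 passes and 10−8=2 failures.

27 passes and 2 failures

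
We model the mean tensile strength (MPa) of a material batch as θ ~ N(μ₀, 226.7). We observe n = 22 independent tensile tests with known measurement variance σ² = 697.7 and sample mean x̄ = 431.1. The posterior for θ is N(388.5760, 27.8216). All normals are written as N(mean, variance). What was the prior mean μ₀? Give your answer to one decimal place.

The posterior mean is a precision-weighted average: μ_n = (τ₀μ₀ + τ_data·x̄)/(τ₀+τ_data), with τ₀=1/σ₀² and τ_data=n/σ².
Here τ₀ = 1/226.7 = 0.004411 and τ_data = 22/697.7 = 0.031532, so τ_n = 0.035943.
Rearranging for μ₀: μ₀ = (μ_n·τ_n − τ_data·x̄)/τ₀ = (388.5760·0.035943 − 0.031532·431.1) / 0.004411 = 0.373142/0.004411 ≈ 84.6.

μ₀ = 84.6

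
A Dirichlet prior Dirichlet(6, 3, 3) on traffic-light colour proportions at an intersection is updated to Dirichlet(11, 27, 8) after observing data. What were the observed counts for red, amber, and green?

counts (5, 24, 5)

For a Dirichlet(α) prior with multinomial counts c, the posterior is Dirichlet(α + c) componentwise.
Counts are posterior − prior componentwise: 11−6=5, 27−3=24, 8−3=5.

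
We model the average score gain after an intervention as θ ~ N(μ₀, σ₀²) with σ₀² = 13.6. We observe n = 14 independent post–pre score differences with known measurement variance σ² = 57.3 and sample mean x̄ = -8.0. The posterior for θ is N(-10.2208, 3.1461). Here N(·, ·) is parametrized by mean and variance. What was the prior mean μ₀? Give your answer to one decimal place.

With known observation variance, the Normal–Normal posterior has precision τ_n = τ₀ + n/σ² and mean μ_n = (τ₀μ₀ + (n/σ²)x̄)/τ_n.
Here τ₀ = 1/13.6 = 0.073529 and τ_data = 14/57.3 = 0.244328, so τ_n = 0.317857.
Rearranging for μ₀: μ₀ = (μ_n·τ_n − τ_data·x̄)/τ₀ = (-10.2208·0.317857 − 0.244328·-8.0) / 0.073529 = -1.294129/0.073529 ≈ -17.6.

μ₀ = -17.6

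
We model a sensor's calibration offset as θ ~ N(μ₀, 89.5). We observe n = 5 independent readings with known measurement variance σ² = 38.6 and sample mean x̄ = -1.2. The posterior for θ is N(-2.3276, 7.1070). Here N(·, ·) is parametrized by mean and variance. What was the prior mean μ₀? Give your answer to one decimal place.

With known observation variance, the Normal–Normal posterior has precision τ_n = τ₀ + n/σ² and mean μ_n = (τ₀μ₀ + (n/σ²)x̄)/τ_n.
Here τ₀ = 1/89.5 = 0.011173 and τ_data = 5/38.6 = 0.129534, so τ_n = 0.140707.
Rearranging for μ₀: μ₀ = (μ_n·τ_n − τ_data·x̄)/τ₀ = (-2.3276·0.140707 − 0.129534·-1.2) / 0.011173 = -0.172069/0.011173 ≈ -15.4.

μ₀ = -15.4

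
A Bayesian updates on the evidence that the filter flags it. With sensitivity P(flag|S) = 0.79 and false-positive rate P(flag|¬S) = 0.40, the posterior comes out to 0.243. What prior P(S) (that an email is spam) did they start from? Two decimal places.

P(S) = 0.14

In odds form, posterior odds = prior odds × likelihood ratio, so prior odds = posterior odds ÷ LR.
Posterior odds = 0.243/(1−0.243) = 0.3210. LR = 0.79/0.40 = 1.9750.
Prior odds = 0.3210/1.9750 = 0.1625, so P(S) = 0.1625/(1+0.1625) ≈ 0.14.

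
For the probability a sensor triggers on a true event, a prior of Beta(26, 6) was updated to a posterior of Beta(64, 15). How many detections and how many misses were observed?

Under Beta–binomial conjugacy the posterior parameters are (a+s, b+f).
So s = 64 − 26 = 38 and f = 15 − 6 = 9.

38 detections and 9 misses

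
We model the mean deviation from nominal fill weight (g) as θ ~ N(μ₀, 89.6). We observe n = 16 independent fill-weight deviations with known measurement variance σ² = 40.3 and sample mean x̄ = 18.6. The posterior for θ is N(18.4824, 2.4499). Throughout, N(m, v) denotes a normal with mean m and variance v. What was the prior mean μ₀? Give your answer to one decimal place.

The posterior mean is a precision-weighted average: μ_n = (τ₀μ₀ + τ_data·x̄)/(τ₀+τ_data), with τ₀=1/σ₀² and τ_data=n/σ².
Here τ₀ = 1/89.6 = 0.011161 and τ_data = 16/40.3 = 0.397022, so τ_n = 0.408183.
Rearranging for μ₀: μ₀ = (μ_n·τ_n − τ_data·x̄)/τ₀ = (18.4824·0.408183 − 0.397022·18.6) / 0.011161 = 0.159592/0.011161 ≈ 14.3.

μ₀ = 14.3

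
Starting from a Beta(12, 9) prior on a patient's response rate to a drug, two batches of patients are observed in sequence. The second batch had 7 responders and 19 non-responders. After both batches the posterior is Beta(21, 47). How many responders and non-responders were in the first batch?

Because Beta–binomial updating is additive in the counts, the combined data contributed (α_post−α_prior, β_post−β_prior) successes and failures.
Total across both batches: 21−12=9 responders, 47−9=38 non-responders.
Subtract the second batch: 9−7=2 responders and 38−19=19 non-responders.

2 responders and 19 non-responders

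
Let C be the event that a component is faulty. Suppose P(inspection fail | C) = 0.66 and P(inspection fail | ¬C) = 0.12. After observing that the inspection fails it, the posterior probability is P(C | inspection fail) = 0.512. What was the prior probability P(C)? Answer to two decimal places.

P(C) = 0.16

In odds form, posterior odds = prior odds × likelihood ratio, so prior odds = posterior odds ÷ LR.
Posterior odds = 0.512/(1−0.512) = 1.0492. LR = 0.66/0.12 = 5.5000.
Prior odds = 1.0492/5.5000 = 0.1908, so P(C) = 0.1908/(1+0.1908) ≈ 0.16.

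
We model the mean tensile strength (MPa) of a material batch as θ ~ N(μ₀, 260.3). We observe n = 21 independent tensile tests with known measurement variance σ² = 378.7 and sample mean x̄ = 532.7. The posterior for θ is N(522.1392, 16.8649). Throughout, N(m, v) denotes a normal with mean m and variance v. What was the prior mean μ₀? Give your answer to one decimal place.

The posterior mean is a precision-weighted average: μ_n = (τ₀μ₀ + τ_data·x̄)/(τ₀+τ_data), with τ₀=1/σ₀² and τ_data=n/σ².
Here τ₀ = 1/260.3 = 0.003842 and τ_data = 21/378.7 = 0.055453, so τ_n = 0.059295.
Rearranging for μ₀: μ₀ = (μ_n·τ_n − τ_data·x̄)/τ₀ = (522.1392·0.059295 − 0.055453·532.7) / 0.003842 = 1.420431/0.003842 ≈ 369.7.

μ₀ = 369.7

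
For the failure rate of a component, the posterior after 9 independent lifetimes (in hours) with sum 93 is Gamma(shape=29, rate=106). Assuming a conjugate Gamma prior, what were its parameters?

Gamma–exponential conjugacy: posterior shape = α + n, posterior rate = β + Σtᵢ.
So α = 29 − 9 = 20 and β = 106 − 93 = 13.

Gamma(shape=20, rate=13)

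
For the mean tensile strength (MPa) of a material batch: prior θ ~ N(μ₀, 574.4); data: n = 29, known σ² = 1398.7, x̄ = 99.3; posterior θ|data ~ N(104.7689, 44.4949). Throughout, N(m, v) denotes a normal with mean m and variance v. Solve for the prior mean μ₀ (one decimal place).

With known observation variance, the Normal–Normal posterior has precision τ_n = τ₀ + n/σ² and mean μ_n = (τ₀μ₀ + (n/σ²)x̄)/τ_n.
Here τ₀ = 1/574.4 = 0.001741 and τ_data = 29/1398.7 = 0.020734, so τ_n = 0.022475.
Rearranging for μ₀: μ₀ = (μ_n·τ_n − τ_data·x̄)/τ₀ = (104.7689·0.022475 − 0.020734·99.3) / 0.001741 = 0.295795/0.001741 ≈ 169.9.

μ₀ = 169.9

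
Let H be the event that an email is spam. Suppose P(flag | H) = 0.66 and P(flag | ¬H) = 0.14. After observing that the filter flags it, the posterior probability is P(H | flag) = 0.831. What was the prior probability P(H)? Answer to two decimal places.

In odds form, posterior odds = prior odds × likelihood ratio, so prior odds = posterior odds ÷ LR.
Posterior odds = 0.831/(1−0.831) = 4.9172. LR = 0.66/0.14 = 4.7143.
Prior odds = 4.9172/4.7143 = 1.0430, so P(H) = 1.0430/(1+1.0430) ≈ 0.51.

P(H) = 0.51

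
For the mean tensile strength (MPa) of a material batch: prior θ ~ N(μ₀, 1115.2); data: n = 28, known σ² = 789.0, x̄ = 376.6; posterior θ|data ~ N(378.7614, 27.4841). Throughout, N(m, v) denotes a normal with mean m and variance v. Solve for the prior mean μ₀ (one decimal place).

μ₀ = 464.3

The posterior mean is a precision-weighted average: μ_n = (τ₀μ₀ + τ_data·x̄)/(τ₀+τ_data), with τ₀=1/σ₀² and τ_data=n/σ².
Here τ₀ = 1/1115.2 = 0.000897 and τ_data = 28/789.0 = 0.035488, so τ_n = 0.036385.
Rearranging for μ₀: μ₀ = (μ_n·τ_n − τ_data·x̄)/τ₀ = (378.7614·0.036385 − 0.035488·376.6) / 0.000897 = 0.416453/0.000897 ≈ 464.3.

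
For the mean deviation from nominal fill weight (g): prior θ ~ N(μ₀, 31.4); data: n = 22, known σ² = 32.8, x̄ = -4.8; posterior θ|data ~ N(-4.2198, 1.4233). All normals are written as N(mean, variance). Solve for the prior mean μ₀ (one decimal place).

μ₀ = 8.0

With known observation variance, the Normal–Normal posterior has precision τ_n = τ₀ + n/σ² and mean μ_n = (τ₀μ₀ + (n/σ²)x̄)/τ_n.
Here τ₀ = 1/31.4 = 0.031847 and τ_data = 22/32.8 = 0.670732, so τ_n = 0.702579.
Rearranging for μ₀: μ₀ = (μ_n·τ_n − τ_data·x̄)/τ₀ = (-4.2198·0.702579 − 0.670732·-4.8) / 0.031847 = 0.254771/0.031847 ≈ 8.0.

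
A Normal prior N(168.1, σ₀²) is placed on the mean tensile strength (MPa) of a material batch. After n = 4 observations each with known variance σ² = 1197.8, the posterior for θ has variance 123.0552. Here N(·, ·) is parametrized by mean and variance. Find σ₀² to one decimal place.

σ₀² = 208.9

Posterior precision equals prior precision plus data precision: 1/σ_n² = 1/σ₀² + n/σ².
So 1/σ₀² = 1/123.0552 − 4/1197.8 = 0.008126 − 0.003339 = 0.004787.
Hence σ₀² = 1/0.004787 ≈ 208.9.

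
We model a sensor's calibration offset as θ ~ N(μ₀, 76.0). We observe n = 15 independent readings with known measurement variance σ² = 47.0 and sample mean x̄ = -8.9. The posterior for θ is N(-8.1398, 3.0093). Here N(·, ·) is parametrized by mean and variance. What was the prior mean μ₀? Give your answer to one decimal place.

μ₀ = 10.3

With known observation variance, the Normal–Normal posterior has precision τ_n = τ₀ + n/σ² and mean μ_n = (τ₀μ₀ + (n/σ²)x̄)/τ_n.
Here τ₀ = 1/76.0 = 0.013158 and τ_data = 15/47.0 = 0.319149, so τ_n = 0.332307.
Rearranging for μ₀: μ₀ = (μ_n·τ_n − τ_data·x̄)/τ₀ = (-8.1398·0.332307 − 0.319149·-8.9) / 0.013158 = 0.135514/0.013158 ≈ 10.3.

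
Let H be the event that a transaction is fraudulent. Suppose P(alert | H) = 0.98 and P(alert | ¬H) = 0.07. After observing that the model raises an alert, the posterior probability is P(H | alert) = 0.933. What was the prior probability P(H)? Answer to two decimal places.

Bayes' rule in odds form gives O(H|E) = O(H)·[P(E|H)/P(E|¬H)], hence O(H) = O(H|E)/LR.
Posterior odds = 0.933/(1−0.933) = 13.9254. LR = 0.98/0.07 = 14.0000.
Prior odds = 13.9254/14.0000 = 0.9947, so P(H) = 0.9947/(1+0.9947) ≈ 0.50.

P(H) = 0.50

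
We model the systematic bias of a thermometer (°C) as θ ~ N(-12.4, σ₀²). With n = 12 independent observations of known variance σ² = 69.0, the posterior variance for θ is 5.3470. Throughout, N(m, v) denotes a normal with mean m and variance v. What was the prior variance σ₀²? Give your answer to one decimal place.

σ₀² = 76.3

For the Normal–Normal model with known σ², precisions add: τ_n = τ₀ + n/σ².
So 1/σ₀² = 1/5.3470 − 12/69.0 = 0.187021 − 0.173913 = 0.013108.
Hence σ₀² = 1/0.013108 ≈ 76.3.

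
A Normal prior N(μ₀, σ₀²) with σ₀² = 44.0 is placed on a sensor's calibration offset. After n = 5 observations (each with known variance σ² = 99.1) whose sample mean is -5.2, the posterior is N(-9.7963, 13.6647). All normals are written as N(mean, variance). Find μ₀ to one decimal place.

μ₀ = -20.0

With known observation variance, the Normal–Normal posterior has precision τ_n = τ₀ + n/σ² and mean μ_n = (τ₀μ₀ + (n/σ²)x̄)/τ_n.
Here τ₀ = 1/44.0 = 0.022727 and τ_data = 5/99.1 = 0.050454, so τ_n = 0.073181.
Rearranging for μ₀: μ₀ = (μ_n·τ_n − τ_data·x̄)/τ₀ = (-9.7963·0.073181 − 0.050454·-5.2) / 0.022727 = -0.454542/0.022727 ≈ -20.0.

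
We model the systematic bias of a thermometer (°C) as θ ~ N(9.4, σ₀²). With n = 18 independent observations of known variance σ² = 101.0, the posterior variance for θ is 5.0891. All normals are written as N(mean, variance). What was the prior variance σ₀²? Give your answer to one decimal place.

Posterior precision equals prior precision plus data precision: 1/σ_n² = 1/σ₀² + n/σ².
So 1/σ₀² = 1/5.0891 − 18/101.0 = 0.196498 − 0.178218 = 0.018280.
Hence σ₀² = 1/0.018280 ≈ 54.7.

σ₀² = 54.7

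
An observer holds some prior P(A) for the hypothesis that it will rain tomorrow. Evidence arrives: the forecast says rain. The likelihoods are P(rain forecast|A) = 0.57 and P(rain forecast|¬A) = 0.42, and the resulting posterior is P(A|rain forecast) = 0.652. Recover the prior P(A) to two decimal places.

Bayes' rule in odds form gives O(A|E) = O(A)·[P(E|A)/P(E|¬A)], hence O(A) = O(A|E)/LR.
Posterior odds = 0.652/(1−0.652) = 1.8736. LR = 0.57/0.42 = 1.3571.
Prior odds = 1.8736/1.3571 = 1.3806, so P(A) = 1.3806/(1+1.3806) ≈ 0.58.

P(A) = 0.58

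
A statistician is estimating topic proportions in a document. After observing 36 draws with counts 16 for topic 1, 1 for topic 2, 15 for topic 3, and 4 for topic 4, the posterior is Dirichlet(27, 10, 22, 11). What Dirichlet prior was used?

For a Dirichlet(α) prior with multinomial counts c, the posterior is Dirichlet(α + c) componentwise.
Subtract each count from the matching posterior parameter: 27−16=11, 10−1=9, 22−15=7, 11−4=7.

Dirichlet(11, 9, 7, 7)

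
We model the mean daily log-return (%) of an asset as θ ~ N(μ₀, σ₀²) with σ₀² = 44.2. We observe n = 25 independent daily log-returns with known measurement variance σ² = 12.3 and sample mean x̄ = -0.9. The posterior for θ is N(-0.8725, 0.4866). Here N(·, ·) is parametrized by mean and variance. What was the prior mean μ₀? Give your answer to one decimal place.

μ₀ = 1.6

With known observation variance, the Normal–Normal posterior has precision τ_n = τ₀ + n/σ² and mean μ_n = (τ₀μ₀ + (n/σ²)x̄)/τ_n.
Here τ₀ = 1/44.2 = 0.022624 and τ_data = 25/12.3 = 2.032520, so τ_n = 2.055144.
Rearranging for μ₀: μ₀ = (μ_n·τ_n − τ_data·x̄)/τ₀ = (-0.8725·2.055144 − 2.032520·-0.9) / 0.022624 = 0.036155/0.022624 ≈ 1.6.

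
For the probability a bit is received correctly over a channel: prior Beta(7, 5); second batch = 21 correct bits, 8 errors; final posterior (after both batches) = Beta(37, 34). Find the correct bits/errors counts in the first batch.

9 correct bits and 21 errors

Because Beta–binomial updating is additive in the counts, the combined data contributed (α_post−α_prior, β_post−β_prior) successes and failures.
Total across both batches: 37−7=30 correct bits, 34−5=29 errors.
Subtract the second batch: 30−21=9 correct bits and 29−8=21 errors.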